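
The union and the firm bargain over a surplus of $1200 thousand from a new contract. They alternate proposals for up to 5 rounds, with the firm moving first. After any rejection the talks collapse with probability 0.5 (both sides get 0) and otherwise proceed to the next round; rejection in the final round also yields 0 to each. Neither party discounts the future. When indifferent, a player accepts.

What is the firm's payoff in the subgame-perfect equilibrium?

Round 5 (the firm proposes): rejection yields 0 for the union; the firm offers 0 and keeps 1200.
Round 4 (the union proposes): rejecting gives the firm an expected 0.5 × 1200 = 600; the union offers that and keeps 600.
Round 3 (the firm proposes): rejecting gives the union an expected 0.5 × 600 = 300. The firm offers 300 and keeps 1200 − 300 = 900.
Round 2 (the union proposes): rejecting gives the firm an expected 0.5 × 900 = 450; the union offers that and keeps 750.
Round 1 (the firm proposes): rejecting gives the union an expected 0.5 × 750 = 375; the firm offers that and keeps 825.

825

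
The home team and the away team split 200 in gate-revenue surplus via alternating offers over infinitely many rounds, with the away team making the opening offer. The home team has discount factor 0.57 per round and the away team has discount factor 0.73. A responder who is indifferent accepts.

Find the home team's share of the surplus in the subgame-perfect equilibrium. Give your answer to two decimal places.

52.71

In a stationary SPE each proposer offers the other exactly their discounted continuation value.
If the away team keeps x when proposing and the home team keeps y when proposing, then x = 200 − 0.57y and y = 200 − 0.73x.
Solving: x = 200(1 − 0.57) / (1 − 0.73·0.57) = 86 / 0.5839 ≈ 147.2855.
The home team gets 200 − 147.2855 ≈ 52.7145.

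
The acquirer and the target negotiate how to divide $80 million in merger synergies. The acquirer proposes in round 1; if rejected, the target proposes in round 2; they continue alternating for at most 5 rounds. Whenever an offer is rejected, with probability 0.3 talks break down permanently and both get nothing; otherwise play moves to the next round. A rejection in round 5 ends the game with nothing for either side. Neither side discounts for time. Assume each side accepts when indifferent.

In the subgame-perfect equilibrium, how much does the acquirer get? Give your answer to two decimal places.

54.97

By backward induction:
Round 5 (the acquirer proposes): the target will accept anything ≥ 0, so the acquirer offers 0 and keeps 80.
Round 4 (the target proposes): rejecting gives the acquirer an expected 0.7 × 80 = 56; the target offers that and keeps 24.
Round 3 (the acquirer proposes): rejecting gives the target an expected 0.7 × 24 = 16.8. The acquirer offers 16.8 and keeps 80 − 16.8 = 63.2.
Round 2 (the target proposes): rejecting gives the acquirer an expected 0.7 × 63.2 = 44.24. The target offers 44.24 and keeps 80 − 44.24 = 35.76.
Round 1 (the acquirer proposes): rejecting gives the target an expected 0.7 × 35.76 = 25.032; the acquirer offers that and keeps 54.968.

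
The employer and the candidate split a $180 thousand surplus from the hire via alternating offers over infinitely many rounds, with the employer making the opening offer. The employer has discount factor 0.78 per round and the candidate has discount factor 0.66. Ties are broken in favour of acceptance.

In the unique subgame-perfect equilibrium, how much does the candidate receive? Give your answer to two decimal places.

53.87

In a stationary SPE each proposer offers the other exactly their discounted continuation value.
If the employer keeps x when proposing and the candidate keeps y when proposing, then x = 180 − 0.66y and y = 180 − 0.78x.
Solving: x = 180(1 − 0.66) / (1 − 0.78·0.66) = 61.2 / 0.4852 ≈ 126.1336.
The candidate gets 180 − 126.1336 ≈ 53.8664.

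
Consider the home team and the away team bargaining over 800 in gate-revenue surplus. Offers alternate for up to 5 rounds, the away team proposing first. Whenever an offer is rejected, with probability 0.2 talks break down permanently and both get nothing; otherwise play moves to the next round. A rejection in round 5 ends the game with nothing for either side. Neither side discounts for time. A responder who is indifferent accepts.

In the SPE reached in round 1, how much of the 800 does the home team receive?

209.92

Round 5 (the away team proposes): the home team will accept anything ≥ 0, so the away team offers 0 and keeps 800.
Round 4 (the home team proposes): rejecting gives the away team an expected 0.8 × 800 = 640, so the home team offers 640, keeping 160.
Round 3 (the away team proposes): rejecting gives the home team an expected 0.8 × 160 = 128. The away team offers 128 and keeps 800 − 128 = 672.
Round 2 (the home team proposes): rejecting gives the away team an expected 0.8 × 672 = 537.6; the home team offers that and keeps 262.4.
Round 1 (the away team proposes): rejecting gives the home team an expected 0.8 × 262.4 = 209.92; the away team offers that and keeps 590.08.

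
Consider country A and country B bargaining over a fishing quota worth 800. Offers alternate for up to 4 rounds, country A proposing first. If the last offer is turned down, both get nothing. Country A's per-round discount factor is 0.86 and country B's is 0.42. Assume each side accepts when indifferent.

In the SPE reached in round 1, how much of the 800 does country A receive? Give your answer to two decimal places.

631.60

By backward induction:
Round 4 (country B proposes): country A will accept anything ≥ 0, so country B offers 0 and keeps 800.
Round 3 (country A proposes): country B can get 800 next round, worth 0.42 × 800 = 336 now; country A offers that and keeps 464.
Round 2 (country B proposes): country A can get 464 next round, worth 0.86 × 464 = 399.04 now. Country B offers 399.04 and keeps 800 − 399.04 = 400.96.
Round 1 (country A proposes): country B can get 400.96 next round, worth 0.42 × 400.96 = 168.4032 now; country A offers that and keeps 631.5968.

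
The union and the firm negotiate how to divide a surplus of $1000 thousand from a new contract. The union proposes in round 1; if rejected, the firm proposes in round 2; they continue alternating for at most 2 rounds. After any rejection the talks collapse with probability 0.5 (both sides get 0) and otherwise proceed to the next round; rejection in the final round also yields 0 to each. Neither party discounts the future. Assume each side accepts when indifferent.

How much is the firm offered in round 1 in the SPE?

Round 2 (the firm proposes): rejection yields 0 for the union; the firm offers 0 and keeps 1000.
Round 1 (the union proposes): rejecting gives the firm an expected 0.5 × 1000 = 500; the union offers that and keeps 500.

500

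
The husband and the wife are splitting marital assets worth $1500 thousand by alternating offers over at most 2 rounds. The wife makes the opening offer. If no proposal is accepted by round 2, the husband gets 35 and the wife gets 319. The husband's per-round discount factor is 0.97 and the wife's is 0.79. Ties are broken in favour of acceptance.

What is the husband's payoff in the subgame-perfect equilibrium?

1145.57

Solve by backward induction from round 2.
Round 2 (the husband proposes): the wife gets 319 if talks fail, so the husband offers 319 and keeps 1181.
Round 1 (the wife proposes): the husband can get 1181 next round, worth 0.97 × 1181 = 1145.57 now. The wife offers 1145.57 and keeps 1500 − 1145.57 = 354.43.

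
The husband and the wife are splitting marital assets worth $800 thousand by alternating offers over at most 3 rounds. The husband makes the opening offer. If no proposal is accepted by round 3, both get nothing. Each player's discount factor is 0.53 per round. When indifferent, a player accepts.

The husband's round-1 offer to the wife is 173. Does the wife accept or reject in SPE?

Round 3 (the husband proposes): the wife will accept anything ≥ 0, so the husband offers 0 and keeps 800.
Round 2 (the wife proposes): the husband can get 800 next round, worth 0.53 × 800 = 424 now, so the wife offers 424, keeping 376.
So by rejecting in round 1, the wife gets 376 next round, worth 0.53 × 376 = 199.28 now.
Offer 173 < 199.28, so the wife rejects.

Reject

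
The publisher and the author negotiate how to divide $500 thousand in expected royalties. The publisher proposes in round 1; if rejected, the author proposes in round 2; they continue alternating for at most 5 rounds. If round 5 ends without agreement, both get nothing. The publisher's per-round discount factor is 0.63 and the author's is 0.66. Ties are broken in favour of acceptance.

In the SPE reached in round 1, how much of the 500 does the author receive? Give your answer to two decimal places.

172.87

Round 5 (the publisher proposes): the author will accept anything ≥ 0, so the publisher offers 0 and keeps 500.
Round 4 (the author proposes): the publisher can get 500 next round, worth 0.63 × 500 = 315 now; the author offers that and keeps 185.
Round 3 (the publisher proposes): the author can get 185 next round, worth 0.66 × 185 = 122.1 now; the publisher offers that and keeps 377.9.
Round 2 (the author proposes): the publisher can get 377.9 next round, worth 0.63 × 377.9 = 238.077 now. The author offers 238.077 and keeps 500 − 238.077 = 261.923.
Round 1 (the publisher proposes): the author can get 261.923 next round, worth 0.66 × 261.923 = 172.86918 now. The publisher offers 172.86918 and keeps 500 − 172.86918 = 327.13082.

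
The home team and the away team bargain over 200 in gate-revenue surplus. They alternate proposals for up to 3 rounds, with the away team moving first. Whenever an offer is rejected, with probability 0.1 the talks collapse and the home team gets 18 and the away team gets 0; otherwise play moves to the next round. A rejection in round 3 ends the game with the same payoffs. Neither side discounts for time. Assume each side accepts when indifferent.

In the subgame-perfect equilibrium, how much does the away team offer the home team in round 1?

Round 3 (the away team proposes): the home team gets 18 if talks fail, so the away team offers 18 and keeps 182.
Round 2 (the home team proposes): rejecting gives the away team an expected 0.9 × 182 = 163.8. The home team offers 163.8 and keeps 200 − 163.8 = 36.2.
Round 1 (the away team proposes): rejecting gives the home team an expected 0.9 × 36.2 + 0.1 × 18 = 34.38. The away team offers 34.38 and keeps 200 − 34.38 = 165.62.

34.38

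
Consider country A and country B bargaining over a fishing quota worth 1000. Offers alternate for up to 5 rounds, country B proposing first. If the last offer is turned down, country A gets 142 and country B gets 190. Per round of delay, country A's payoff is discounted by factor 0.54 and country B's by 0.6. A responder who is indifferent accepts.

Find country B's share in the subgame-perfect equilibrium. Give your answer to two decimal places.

Round 5 (country B proposes): country A gets 142 if talks fail, so country B offers 142 and keeps 858.
Round 4 (country A proposes): country B can get 858 next round, worth 0.6 × 858 = 514.8 now. Country A offers 514.8 and keeps 1000 − 514.8 = 485.2.
Round 3 (country B proposes): country A can get 485.2 next round, worth 0.54 × 485.2 = 262.008 now. Country B offers 262.008 and keeps 1000 − 262.008 = 737.992.
Round 2 (country A proposes): country B can get 737.992 next round, worth 0.6 × 737.992 = 442.7952 now. Country A offers 442.7952 and keeps 1000 − 442.7952 = 557.2048.
Round 1 (country B proposes): country A can get 557.2048 next round, worth 0.54 × 557.2048 = 300.890592 now; country B offers that and keeps 699.109408.

699.11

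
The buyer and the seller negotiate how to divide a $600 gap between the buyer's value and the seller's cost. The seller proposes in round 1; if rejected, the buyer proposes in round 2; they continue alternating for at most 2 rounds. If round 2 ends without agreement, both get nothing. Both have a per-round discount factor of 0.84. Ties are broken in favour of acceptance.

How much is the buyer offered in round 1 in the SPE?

504

By backward induction:
Round 2 (the buyer proposes): the seller will accept anything ≥ 0, so the buyer offers 0 and keeps 600.
Round 1 (the seller proposes): the buyer can get 600 next round, worth 0.84 × 600 = 504 now. The seller offers 504 and keeps 600 − 504 = 96.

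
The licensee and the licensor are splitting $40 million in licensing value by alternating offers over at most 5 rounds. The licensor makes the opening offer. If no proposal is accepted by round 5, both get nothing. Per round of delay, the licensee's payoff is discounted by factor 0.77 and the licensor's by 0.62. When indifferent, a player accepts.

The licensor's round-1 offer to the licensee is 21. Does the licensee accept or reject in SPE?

Accept

Round 5 (the licensor proposes): the licensee will accept anything ≥ 0, so the licensor offers 0 and keeps 40.
Round 4 (the licensee proposes): the licensor can get 40 next round, worth 0.62 × 40 = 24.8 now. The licensee offers 24.8 and keeps 40 − 24.8 = 15.2.
Round 3 (the licensor proposes): the licensee can get 15.2 next round, worth 0.77 × 15.2 = 11.704 now, so the licensor offers 11.704, keeping 28.296.
Round 2 (the licensee proposes): the licensor can get 28.296 next round, worth 0.62 × 28.296 = 17.54352 now. The licensee offers 17.54352 and keeps 40 − 17.54352 = 22.45648.
So by rejecting in round 1, the licensee gets 22.45648 next round, worth 0.77 × 22.45648 = 17.2914896 now.
Offer 21 ≥ 17.2914896, so the licensee accepts.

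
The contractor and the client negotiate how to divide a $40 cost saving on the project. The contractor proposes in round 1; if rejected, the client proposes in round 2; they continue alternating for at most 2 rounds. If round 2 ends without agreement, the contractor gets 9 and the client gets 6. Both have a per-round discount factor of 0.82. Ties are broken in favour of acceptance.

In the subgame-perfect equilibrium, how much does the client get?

25.42

Round 2 (the client proposes): the contractor gets 9 if talks fail, so the client offers 9 and keeps 31.
Round 1 (the contractor proposes): the client can get 31 next round, worth 0.82 × 31 = 25.42 now, so the contractor offers 25.42, keeping 14.58.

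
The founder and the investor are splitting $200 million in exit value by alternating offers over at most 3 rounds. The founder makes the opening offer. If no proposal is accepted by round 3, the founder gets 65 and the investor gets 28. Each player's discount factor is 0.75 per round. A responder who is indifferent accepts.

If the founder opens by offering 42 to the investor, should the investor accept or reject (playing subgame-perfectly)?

Reject

Round 3 (the founder proposes): the investor gets 28 if talks fail, so the founder offers 28 and keeps 172.
Round 2 (the investor proposes): the founder can get 172 next round, worth 0.75 × 172 = 129 now; the investor offers that and keeps 71.
So by rejecting in round 1, the investor gets 71 next round, worth 0.75 × 71 = 53.25 now.
Offer 42 < 53.25, so the investor rejects.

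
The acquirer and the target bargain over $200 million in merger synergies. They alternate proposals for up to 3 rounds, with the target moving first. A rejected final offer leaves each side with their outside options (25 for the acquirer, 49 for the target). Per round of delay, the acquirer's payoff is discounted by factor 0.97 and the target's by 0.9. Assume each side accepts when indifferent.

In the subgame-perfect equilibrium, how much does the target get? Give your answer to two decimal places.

158.78

Round 3 (the target proposes): the acquirer gets 25 if talks fail, so the target offers 25 and keeps 175.
Round 2 (the acquirer proposes): the target can get 175 next round, worth 0.9 × 175 = 157.5 now, so the acquirer offers 157.5, keeping 42.5.
Round 1 (the target proposes): the acquirer can get 42.5 next round, worth 0.97 × 42.5 = 41.225 now. The target offers 41.225 and keeps 200 − 41.225 = 158.775.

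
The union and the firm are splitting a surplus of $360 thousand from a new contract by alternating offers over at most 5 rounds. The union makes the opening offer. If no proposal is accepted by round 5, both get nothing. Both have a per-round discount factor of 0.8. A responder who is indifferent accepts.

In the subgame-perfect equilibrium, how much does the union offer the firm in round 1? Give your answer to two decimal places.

94.46

Round 5 (the union proposes): the firm will accept anything ≥ 0, so the union offers 0 and keeps 360.
Round 4 (the firm proposes): the union can get 360 next round, worth 0.8 × 360 = 288 now, so the firm offers 288, keeping 72.
Round 3 (the union proposes): the firm can get 72 next round, worth 0.8 × 72 = 57.6 now, so the union offers 57.6, keeping 302.4.
Round 2 (the firm proposes): the union can get 302.4 next round, worth 0.8 × 302.4 = 241.92 now; the firm offers that and keeps 118.08.
Round 1 (the union proposes): the firm can get 118.08 next round, worth 0.8 × 118.08 = 94.464 now, so the union offers 94.464, keeping 265.536.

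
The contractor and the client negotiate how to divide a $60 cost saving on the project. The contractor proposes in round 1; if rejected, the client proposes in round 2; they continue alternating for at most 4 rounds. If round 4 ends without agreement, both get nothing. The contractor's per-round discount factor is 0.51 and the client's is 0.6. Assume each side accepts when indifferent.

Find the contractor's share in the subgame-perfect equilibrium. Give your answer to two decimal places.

31.34

Round 4 (the client proposes): rejection yields 0 for the contractor; the client offers 0 and keeps 60.
Round 3 (the contractor proposes): the client can get 60 next round, worth 0.6 × 60 = 36 now, so the contractor offers 36, keeping 24.
Round 2 (the client proposes): the contractor can get 24 next round, worth 0.51 × 24 = 12.24 now, so the client offers 12.24, keeping 47.76.
Round 1 (the contractor proposes): the client can get 47.76 next round, worth 0.6 × 47.76 = 28.656 now. The contractor offers 28.656 and keeps 60 − 28.656 = 31.344.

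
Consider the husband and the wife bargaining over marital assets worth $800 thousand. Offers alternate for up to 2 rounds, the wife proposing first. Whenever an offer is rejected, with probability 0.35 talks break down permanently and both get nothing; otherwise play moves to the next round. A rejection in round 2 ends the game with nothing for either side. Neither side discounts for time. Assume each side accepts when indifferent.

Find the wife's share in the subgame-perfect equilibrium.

Round 2 (the husband proposes): rejection yields 0 for the wife; the husband offers 0 and keeps 800.
Round 1 (the wife proposes): rejecting gives the husband an expected 0.65 × 800 = 520, so the wife offers 520, keeping 280.

280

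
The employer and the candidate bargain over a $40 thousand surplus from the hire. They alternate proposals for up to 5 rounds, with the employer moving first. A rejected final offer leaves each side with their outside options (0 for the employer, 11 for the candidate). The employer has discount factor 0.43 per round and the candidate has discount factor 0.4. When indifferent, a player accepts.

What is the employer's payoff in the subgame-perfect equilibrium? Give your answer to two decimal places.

28.99

By backward induction:
Round 5 (the employer proposes): the candidate gets 11 if talks fail, so the employer offers 11 and keeps 29.
Round 4 (the candidate proposes): the employer can get 29 next round, worth 0.43 × 29 = 12.47 now. The candidate offers 12.47 and keeps 40 − 12.47 = 27.53.
Round 3 (the employer proposes): the candidate can get 27.53 next round, worth 0.4 × 27.53 = 11.012 now, so the employer offers 11.012, keeping 28.988.
Round 2 (the candidate proposes): the employer can get 28.988 next round, worth 0.43 × 28.988 = 12.46484 now; the candidate offers that and keeps 27.53516.
Round 1 (the employer proposes): the candidate can get 27.53516 next round, worth 0.4 × 27.53516 = 11.014064 now, so the employer offers 11.014064, keeping 28.985936.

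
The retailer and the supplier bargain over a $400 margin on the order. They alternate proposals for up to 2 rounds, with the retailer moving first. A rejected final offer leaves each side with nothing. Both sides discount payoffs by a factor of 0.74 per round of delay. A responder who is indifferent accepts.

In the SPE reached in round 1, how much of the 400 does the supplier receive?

296

Round 2 (the supplier proposes): rejection yields 0 for the retailer; the supplier offers 0 and keeps 400.
Round 1 (the retailer proposes): the supplier can get 400 next round, worth 0.74 × 400 = 296 now. The retailer offers 296 and keeps 400 − 296 = 104.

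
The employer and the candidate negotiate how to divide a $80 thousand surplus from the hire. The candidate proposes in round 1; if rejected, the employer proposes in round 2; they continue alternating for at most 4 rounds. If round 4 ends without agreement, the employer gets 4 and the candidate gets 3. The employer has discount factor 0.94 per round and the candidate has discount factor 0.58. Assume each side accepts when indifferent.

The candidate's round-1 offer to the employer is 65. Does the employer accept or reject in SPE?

Reject

Work out the employer's continuation value if the offer is rejected.
Round 4 (the employer proposes): the candidate gets 3 if talks fail, so the employer offers 3 and keeps 77.
Round 3 (the candidate proposes): the employer can get 77 next round, worth 0.94 × 77 = 72.38 now, so the candidate offers 72.38, keeping 7.62.
Round 2 (the employer proposes): the candidate can get 7.62 next round, worth 0.58 × 7.62 = 4.4196 now. The employer offers 4.4196 and keeps 80 − 4.4196 = 75.5804.
So by rejecting in round 1, the employer gets 75.5804 next round, worth 0.94 × 75.5804 = 71.045576 now.
Offer 65 < 71.045576, so the employer rejects.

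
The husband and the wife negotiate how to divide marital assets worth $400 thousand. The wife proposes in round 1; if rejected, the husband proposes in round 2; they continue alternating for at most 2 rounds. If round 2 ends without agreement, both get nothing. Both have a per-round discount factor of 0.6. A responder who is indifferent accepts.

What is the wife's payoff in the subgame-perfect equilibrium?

160

Round 2 (the husband proposes): rejection yields 0 for the wife; the husband offers 0 and keeps 400.
Round 1 (the wife proposes): the husband can get 400 next round, worth 0.6 × 400 = 240 now. The wife offers 240 and keeps 400 − 240 = 160.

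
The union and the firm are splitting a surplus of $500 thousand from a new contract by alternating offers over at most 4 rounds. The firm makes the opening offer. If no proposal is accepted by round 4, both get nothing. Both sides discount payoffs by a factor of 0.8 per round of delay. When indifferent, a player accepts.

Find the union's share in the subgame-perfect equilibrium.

336

Round 4 (the union proposes): rejection yields 0 for the firm; the union offers 0 and keeps 500.
Round 3 (the firm proposes): the union can get 500 next round, worth 0.8 × 500 = 400 now, so the firm offers 400, keeping 100.
Round 2 (the union proposes): the firm can get 100 next round, worth 0.8 × 100 = 80 now; the union offers that and keeps 420.
Round 1 (the firm proposes): the union can get 420 next round, worth 0.8 × 420 = 336 now; the firm offers that and keeps 164.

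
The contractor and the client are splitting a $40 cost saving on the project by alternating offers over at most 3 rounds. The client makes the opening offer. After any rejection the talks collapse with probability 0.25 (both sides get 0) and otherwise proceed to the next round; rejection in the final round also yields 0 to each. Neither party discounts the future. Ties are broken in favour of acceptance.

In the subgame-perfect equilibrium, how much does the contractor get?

Round 3 (the client proposes): rejection yields 0 for the contractor; the client offers 0 and keeps 40.
Round 2 (the contractor proposes): rejecting gives the client an expected 0.75 × 40 = 30, so the contractor offers 30, keeping 10.
Round 1 (the client proposes): rejecting gives the contractor an expected 0.75 × 10 = 7.5, so the client offers 7.5, keeping 32.5.

7.5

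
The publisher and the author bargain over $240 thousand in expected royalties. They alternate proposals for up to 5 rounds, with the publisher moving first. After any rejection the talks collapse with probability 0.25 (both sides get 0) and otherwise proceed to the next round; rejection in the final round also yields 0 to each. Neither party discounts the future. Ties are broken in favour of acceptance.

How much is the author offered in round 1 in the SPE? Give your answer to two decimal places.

70.31

By backward induction:
Round 5 (the publisher proposes): rejection yields 0 for the author; the publisher offers 0 and keeps 240.
Round 4 (the author proposes): rejecting gives the publisher an expected 0.75 × 240 = 180; the author offers that and keeps 60.
Round 3 (the publisher proposes): rejecting gives the author an expected 0.75 × 60 = 45, so the publisher offers 45, keeping 195.
Round 2 (the author proposes): rejecting gives the publisher an expected 0.75 × 195 = 146.25; the author offers that and keeps 93.75.
Round 1 (the publisher proposes): rejecting gives the author an expected 0.75 × 93.75 = 70.3125, so the publisher offers 70.3125, keeping 169.6875.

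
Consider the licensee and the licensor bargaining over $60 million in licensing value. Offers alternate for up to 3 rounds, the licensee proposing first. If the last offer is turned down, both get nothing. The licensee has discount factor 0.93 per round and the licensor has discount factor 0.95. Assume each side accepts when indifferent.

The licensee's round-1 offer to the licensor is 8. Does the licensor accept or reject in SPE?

Accept

Round 3 (the licensee proposes): rejection yields 0 for the licensor; the licensee offers 0 and keeps 60.
Round 2 (the licensor proposes): the licensee can get 60 next round, worth 0.93 × 60 = 55.8 now. The licensor offers 55.8 and keeps 60 − 55.8 = 4.2.
So by rejecting in round 1, the licensor gets 4.2 next round, worth 0.95 × 4.2 = 3.99 now.
Offer 8 ≥ 3.99, so the licensor accepts.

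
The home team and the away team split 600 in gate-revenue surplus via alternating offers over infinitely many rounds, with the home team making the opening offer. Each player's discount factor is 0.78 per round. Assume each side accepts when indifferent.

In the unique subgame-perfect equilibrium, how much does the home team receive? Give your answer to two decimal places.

In a stationary SPE each proposer offers the other exactly their discounted continuation value.
If the home team keeps x when proposing and the away team keeps y when proposing, then x = 600 − 0.78y and y = 600 − 0.78x.
Solving: x = 600(1 − 0.78) / (1 − 0.78·0.78) = 132 / 0.3916 ≈ 337.0787.
The away team gets 600 − 337.0787 ≈ 262.9213.

337.08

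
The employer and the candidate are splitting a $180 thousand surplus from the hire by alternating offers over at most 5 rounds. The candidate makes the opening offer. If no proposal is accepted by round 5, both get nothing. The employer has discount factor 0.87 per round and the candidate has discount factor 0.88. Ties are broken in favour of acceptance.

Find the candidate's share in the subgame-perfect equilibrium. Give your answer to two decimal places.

146.82

By backward induction:
Round 5 (the candidate proposes): the employer will accept anything ≥ 0, so the candidate offers 0 and keeps 180.
Round 4 (the employer proposes): the candidate can get 180 next round, worth 0.88 × 180 = 158.4 now. The employer offers 158.4 and keeps 180 − 158.4 = 21.6.
Round 3 (the candidate proposes): the employer can get 21.6 next round, worth 0.87 × 21.6 = 18.792 now, so the candidate offers 18.792, keeping 161.208.
Round 2 (the employer proposes): the candidate can get 161.208 next round, worth 0.88 × 161.208 = 141.86304 now; the employer offers that and keeps 38.13696.
Round 1 (the candidate proposes): the employer can get 38.13696 next round, worth 0.87 × 38.13696 = 33.1791552 now, so the candidate offers 33.1791552, keeping 146.8208448.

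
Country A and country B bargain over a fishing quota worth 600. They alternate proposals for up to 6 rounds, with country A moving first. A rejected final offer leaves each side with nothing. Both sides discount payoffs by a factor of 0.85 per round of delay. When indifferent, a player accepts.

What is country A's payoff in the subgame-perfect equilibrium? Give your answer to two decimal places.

Round 6 (country B proposes): country A will accept anything ≥ 0, so country B offers 0 and keeps 600.
Round 5 (country A proposes): country B can get 600 next round, worth 0.85 × 600 = 510 now. Country A offers 510 and keeps 600 − 510 = 90.
Round 4 (country B proposes): country A can get 90 next round, worth 0.85 × 90 = 76.5 now; country B offers that and keeps 523.5.
Round 3 (country A proposes): country B can get 523.5 next round, worth 0.85 × 523.5 = 444.975 now, so country A offers 444.975, keeping 155.025.
Round 2 (country B proposes): country A can get 155.025 next round, worth 0.85 × 155.025 = 131.77125 now. Country B offers 131.77125 and keeps 600 − 131.77125 = 468.22875.
Round 1 (country A proposes): country B can get 468.22875 next round, worth 0.85 × 468.22875 = 397.9944375 now. Country A offers 397.9944375 and keeps 600 − 397.9944375 = 202.0055625.

202.01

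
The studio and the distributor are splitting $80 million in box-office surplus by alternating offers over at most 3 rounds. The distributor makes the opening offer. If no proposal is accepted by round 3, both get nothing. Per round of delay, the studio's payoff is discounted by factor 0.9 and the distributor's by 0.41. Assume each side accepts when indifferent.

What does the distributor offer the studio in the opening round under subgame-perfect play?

42.48

Round 3 (the distributor proposes): rejection yields 0 for the studio; the distributor offers 0 and keeps 80.
Round 2 (the studio proposes): the distributor can get 80 next round, worth 0.41 × 80 = 32.8 now, so the studio offers 32.8, keeping 47.2.
Round 1 (the distributor proposes): the studio can get 47.2 next round, worth 0.9 × 47.2 = 42.48 now, so the distributor offers 42.48, keeping 37.52.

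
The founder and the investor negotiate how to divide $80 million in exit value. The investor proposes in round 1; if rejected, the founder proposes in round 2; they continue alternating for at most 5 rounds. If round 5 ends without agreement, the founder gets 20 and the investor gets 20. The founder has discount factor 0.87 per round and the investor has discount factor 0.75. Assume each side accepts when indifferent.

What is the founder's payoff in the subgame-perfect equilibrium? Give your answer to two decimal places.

37.27

Round 5 (the investor proposes): the founder gets 20 if talks fail, so the investor offers 20 and keeps 60.
Round 4 (the founder proposes): the investor can get 60 next round, worth 0.75 × 60 = 45 now, so the founder offers 45, keeping 35.
Round 3 (the investor proposes): the founder can get 35 next round, worth 0.87 × 35 = 30.45 now, so the investor offers 30.45, keeping 49.55.
Round 2 (the founder proposes): the investor can get 49.55 next round, worth 0.75 × 49.55 = 37.1625 now. The founder offers 37.1625 and keeps 80 − 37.1625 = 42.8375.
Round 1 (the investor proposes): the founder can get 42.8375 next round, worth 0.87 × 42.8375 = 37.268625 now, so the investor offers 37.268625, keeping 42.731375.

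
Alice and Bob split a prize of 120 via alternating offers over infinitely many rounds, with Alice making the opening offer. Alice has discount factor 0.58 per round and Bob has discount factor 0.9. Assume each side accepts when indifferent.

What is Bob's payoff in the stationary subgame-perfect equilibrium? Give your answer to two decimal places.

94.90

When Alice proposes, Bob accepts any offer worth at least 0.9 times what Bob would get by proposing next round; and vice versa.
This gives x = 120 − 0.9y and y = 120 − 0.58x, where x and y are each side's share when it proposes.
Hence (1 − 0.9·0.58)x = 120(1 − 0.9), i.e. 0.478·x = 12.
x ≈ 25.1046; Bob's share is 120 − x ≈ 94.8954.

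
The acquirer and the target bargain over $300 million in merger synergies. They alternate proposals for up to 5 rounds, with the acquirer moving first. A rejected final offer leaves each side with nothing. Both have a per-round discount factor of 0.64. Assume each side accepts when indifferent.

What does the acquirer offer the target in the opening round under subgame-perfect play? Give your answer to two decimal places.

97.43

Work backward from the last round.
Round 5 (the acquirer proposes): the target will accept anything ≥ 0, so the acquirer offers 0 and keeps 300.
Round 4 (the target proposes): the acquirer can get 300 next round, worth 0.64 × 300 = 192 now; the target offers that and keeps 108.
Round 3 (the acquirer proposes): the target can get 108 next round, worth 0.64 × 108 = 69.12 now; the acquirer offers that and keeps 230.88.
Round 2 (the target proposes): the acquirer can get 230.88 next round, worth 0.64 × 230.88 = 147.7632 now, so the target offers 147.7632, keeping 152.2368.
Round 1 (the acquirer proposes): the target can get 152.2368 next round, worth 0.64 × 152.2368 = 97.431552 now. The acquirer offers 97.431552 and keeps 300 − 97.431552 = 202.568448.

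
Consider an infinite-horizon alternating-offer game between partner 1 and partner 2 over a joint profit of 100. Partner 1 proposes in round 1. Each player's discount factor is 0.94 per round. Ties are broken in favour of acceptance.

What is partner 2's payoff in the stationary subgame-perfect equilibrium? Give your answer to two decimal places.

48.45

In a stationary SPE each proposer offers the other exactly their discounted continuation value.
If partner 1 keeps x when proposing and partner 2 keeps y when proposing, then x = 100 − 0.94y and y = 100 − 0.94x.
Solving: x = 100(1 − 0.94) / (1 − 0.94·0.94) = 6 / 0.1164 ≈ 51.5464.
Partner 2 gets 100 − 51.5464 ≈ 48.4536.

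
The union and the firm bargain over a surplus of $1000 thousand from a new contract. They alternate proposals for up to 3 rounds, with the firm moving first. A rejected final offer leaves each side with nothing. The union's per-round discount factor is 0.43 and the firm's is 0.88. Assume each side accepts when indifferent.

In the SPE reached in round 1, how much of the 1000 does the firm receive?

Round 3 (the firm proposes): rejection yields 0 for the union; the firm offers 0 and keeps 1000.
Round 2 (the union proposes): the firm can get 1000 next round, worth 0.88 × 1000 = 880 now. The union offers 880 and keeps 1000 − 880 = 120.
Round 1 (the firm proposes): the union can get 120 next round, worth 0.43 × 120 = 51.6 now. The firm offers 51.6 and keeps 1000 − 51.6 = 948.4.

948.4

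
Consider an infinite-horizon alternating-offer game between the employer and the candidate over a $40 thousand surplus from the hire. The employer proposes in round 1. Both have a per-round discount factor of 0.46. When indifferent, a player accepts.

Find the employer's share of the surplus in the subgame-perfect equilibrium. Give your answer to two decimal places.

When the employer proposes, the candidate accepts any offer worth at least 0.46 times what the candidate would get by proposing next round; and vice versa.
This gives x = 40 − 0.46y and y = 40 − 0.46x, where x and y are each side's share when it proposes.
Hence (1 − 0.46·0.46)x = 40(1 − 0.46), i.e. 0.7884·x = 21.6.
x ≈ 27.3973; the candidate's share is 40 − x ≈ 12.6027.

27.40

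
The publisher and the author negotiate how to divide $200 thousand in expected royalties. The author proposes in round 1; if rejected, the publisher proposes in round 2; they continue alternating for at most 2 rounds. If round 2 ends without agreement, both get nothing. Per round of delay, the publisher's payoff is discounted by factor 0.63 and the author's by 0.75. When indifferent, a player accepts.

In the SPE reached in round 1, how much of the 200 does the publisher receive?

126

By backward induction:
Round 2 (the publisher proposes): the author will accept anything ≥ 0, so the publisher offers 0 and keeps 200.
Round 1 (the author proposes): the publisher can get 200 next round, worth 0.63 × 200 = 126 now; the author offers that and keeps 74.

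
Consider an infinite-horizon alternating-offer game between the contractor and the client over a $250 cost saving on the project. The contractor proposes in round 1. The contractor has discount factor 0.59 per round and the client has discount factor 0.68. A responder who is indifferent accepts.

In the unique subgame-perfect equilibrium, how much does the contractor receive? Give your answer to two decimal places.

Let x be the contractor's share when the contractor proposes and y be the client's share when the client proposes.
The client accepts iff offered ≥ 0.68·y, so x = 250 − 0.68y. Symmetrically y = 250 − 0.59x.
Substituting: x = 250 − 0.68(250 − 0.59x), giving x(1 − 0.59·0.68) = 250(1 − 0.68).
So x = 250 × 0.32 / 0.5988 ≈ 133.6005, and the client receives 250 − x ≈ 116.3995.

133.60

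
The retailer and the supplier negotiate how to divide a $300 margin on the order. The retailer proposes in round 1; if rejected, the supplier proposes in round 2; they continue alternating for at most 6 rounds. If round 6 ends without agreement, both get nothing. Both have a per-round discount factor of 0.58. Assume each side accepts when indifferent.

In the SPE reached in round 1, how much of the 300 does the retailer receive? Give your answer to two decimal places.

182.65

By backward induction:
Round 6 (the supplier proposes): rejection yields 0 for the retailer; the supplier offers 0 and keeps 300.
Round 5 (the retailer proposes): the supplier can get 300 next round, worth 0.58 × 300 = 174 now; the retailer offers that and keeps 126.
Round 4 (the supplier proposes): the retailer can get 126 next round, worth 0.58 × 126 = 73.08 now, so the supplier offers 73.08, keeping 226.92.
Round 3 (the retailer proposes): the supplier can get 226.92 next round, worth 0.58 × 226.92 = 131.6136 now, so the retailer offers 131.6136, keeping 168.3864.
Round 2 (the supplier proposes): the retailer can get 168.3864 next round, worth 0.58 × 168.3864 = 97.664112 now; the supplier offers that and keeps 202.335888.
Round 1 (the retailer proposes): the supplier can get 202.335888 next round, worth 0.58 × 202.335888 = 117.35481504 now. The retailer offers 117.35481504 and keeps 300 − 117.35481504 = 182.64518496.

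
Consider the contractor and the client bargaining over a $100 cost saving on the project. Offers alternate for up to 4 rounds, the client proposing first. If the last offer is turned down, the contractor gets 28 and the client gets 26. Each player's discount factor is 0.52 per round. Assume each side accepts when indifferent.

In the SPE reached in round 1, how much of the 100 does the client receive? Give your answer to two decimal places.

64.64

By backward induction:
Round 4 (the contractor proposes): the client gets 26 if talks fail, so the contractor offers 26 and keeps 74.
Round 3 (the client proposes): the contractor can get 74 next round, worth 0.52 × 74 = 38.48 now. The client offers 38.48 and keeps 100 − 38.48 = 61.52.
Round 2 (the contractor proposes): the client can get 61.52 next round, worth 0.52 × 61.52 = 31.9904 now; the contractor offers that and keeps 68.0096.
Round 1 (the client proposes): the contractor can get 68.0096 next round, worth 0.52 × 68.0096 = 35.364992 now. The client offers 35.364992 and keeps 100 − 35.364992 = 64.635008.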